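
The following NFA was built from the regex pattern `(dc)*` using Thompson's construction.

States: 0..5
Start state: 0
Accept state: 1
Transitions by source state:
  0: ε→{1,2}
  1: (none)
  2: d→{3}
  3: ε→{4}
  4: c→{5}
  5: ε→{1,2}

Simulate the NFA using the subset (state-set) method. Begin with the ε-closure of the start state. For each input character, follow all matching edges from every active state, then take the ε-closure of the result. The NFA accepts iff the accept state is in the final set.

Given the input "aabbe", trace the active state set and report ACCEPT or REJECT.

initial (ε-close {0}): {0,1,2}
'a' @ 1: {}  — state set empty
rest 'abbe' ignored (set empty)
end set {} — state 1 not in

Answer: REJECT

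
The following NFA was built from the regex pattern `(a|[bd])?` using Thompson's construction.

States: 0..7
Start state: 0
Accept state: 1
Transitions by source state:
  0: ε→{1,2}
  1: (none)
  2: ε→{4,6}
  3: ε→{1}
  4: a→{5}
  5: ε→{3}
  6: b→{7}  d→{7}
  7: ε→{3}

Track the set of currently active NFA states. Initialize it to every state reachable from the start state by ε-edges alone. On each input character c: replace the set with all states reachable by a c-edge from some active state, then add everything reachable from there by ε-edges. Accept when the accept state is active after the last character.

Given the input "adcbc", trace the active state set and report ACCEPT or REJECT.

Answer: REJECT

Trace:
start: ε-closure({0}) = {0,1,2,4,6}
'a' @ 1: {1,3,5}  (accept∈set)
'd' @ 2: {}  — state set empty
rest 'cbc' ignored (set empty)
final: {}; accept 1 not in set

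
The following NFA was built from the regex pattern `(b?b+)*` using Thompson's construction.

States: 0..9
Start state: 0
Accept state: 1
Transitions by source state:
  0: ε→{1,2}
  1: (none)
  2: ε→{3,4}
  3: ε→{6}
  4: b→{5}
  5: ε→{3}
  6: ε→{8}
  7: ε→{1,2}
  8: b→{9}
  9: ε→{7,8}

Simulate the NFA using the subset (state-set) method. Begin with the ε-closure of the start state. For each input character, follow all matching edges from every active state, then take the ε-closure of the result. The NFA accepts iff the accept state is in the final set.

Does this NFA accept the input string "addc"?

Answer: REJECT

Trace:
S₀ = ε-closure({0}) = {0,1,2,3,4,6,8}
'a' @ 1: {}  — dead — no transitions
rest 'ddc' ignored (set empty)
end set {} — state 1 not in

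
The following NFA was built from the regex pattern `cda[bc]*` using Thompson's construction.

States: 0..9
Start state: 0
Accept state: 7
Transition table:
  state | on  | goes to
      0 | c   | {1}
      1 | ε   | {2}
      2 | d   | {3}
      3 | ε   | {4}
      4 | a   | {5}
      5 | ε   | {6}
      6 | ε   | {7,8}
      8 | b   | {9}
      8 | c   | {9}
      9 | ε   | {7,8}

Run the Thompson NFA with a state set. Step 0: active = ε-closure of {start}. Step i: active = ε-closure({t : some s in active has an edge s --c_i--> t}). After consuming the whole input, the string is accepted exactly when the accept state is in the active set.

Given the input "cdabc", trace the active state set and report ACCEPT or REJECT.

Answer: ACCEPT

Derivation:
initial (ε-close {0}): {0}
'c' @ 1: {1,2}
'd' @ 2: {3,4}
'a' @ 3: {5,6,7,8}  (accept∈set)
'b' @ 4: {7,8,9}  (accept∈set)
'c' @ 5: {7,8,9}  (accept∈set)
end set {7,8,9} — state 7 in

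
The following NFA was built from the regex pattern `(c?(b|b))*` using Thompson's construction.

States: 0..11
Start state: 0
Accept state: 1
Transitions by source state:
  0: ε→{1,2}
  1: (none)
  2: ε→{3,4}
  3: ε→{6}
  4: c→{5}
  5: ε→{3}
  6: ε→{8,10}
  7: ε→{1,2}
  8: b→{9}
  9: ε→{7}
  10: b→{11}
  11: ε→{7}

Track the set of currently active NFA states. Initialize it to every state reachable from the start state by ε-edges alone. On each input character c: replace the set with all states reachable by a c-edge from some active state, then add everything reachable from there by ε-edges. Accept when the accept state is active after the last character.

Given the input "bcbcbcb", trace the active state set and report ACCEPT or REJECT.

S₀ = ε-closure({0}) = {0,1,2,3,4,6,8,10}
'b' @ 1: {1,2,3,4,6,7,8,9,10,11}  ✓accept
'c' @ 2: {3,5,6,8,10}
'b' @ 3: {1,2,3,4,6,7,8,9,10,11}  ✓accept
'c' @ 4: {3,5,6,8,10}
'b' @ 5: {1,2,3,4,6,7,8,9,10,11}  ✓accept
'c' @ 6: {3,5,6,8,10}
'b' @ 7: {1,2,3,4,6,7,8,9,10,11}  ✓accept
end set {1,2,3,4,6,7,8,9,10,11} — state 1 in

Answer: ACCEPT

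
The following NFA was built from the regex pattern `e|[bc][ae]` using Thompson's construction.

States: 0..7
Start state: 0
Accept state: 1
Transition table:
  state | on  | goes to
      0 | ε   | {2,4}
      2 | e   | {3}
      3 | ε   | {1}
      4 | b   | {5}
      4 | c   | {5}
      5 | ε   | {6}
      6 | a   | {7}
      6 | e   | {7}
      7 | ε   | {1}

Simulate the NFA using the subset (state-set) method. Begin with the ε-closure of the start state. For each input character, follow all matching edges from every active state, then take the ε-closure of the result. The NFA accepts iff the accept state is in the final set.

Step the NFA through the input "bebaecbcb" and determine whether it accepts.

S₀ = ε-closure({0}) = {0,2,4}
'b' @ 1: {5,6}
'e' @ 2: {1,7}  ✓accept
'b' @ 3: {}  — dead — no transitions
rest 'aecbcb' ignored (set empty)
after full input: {}  (accept=1 not in)

Answer: REJECT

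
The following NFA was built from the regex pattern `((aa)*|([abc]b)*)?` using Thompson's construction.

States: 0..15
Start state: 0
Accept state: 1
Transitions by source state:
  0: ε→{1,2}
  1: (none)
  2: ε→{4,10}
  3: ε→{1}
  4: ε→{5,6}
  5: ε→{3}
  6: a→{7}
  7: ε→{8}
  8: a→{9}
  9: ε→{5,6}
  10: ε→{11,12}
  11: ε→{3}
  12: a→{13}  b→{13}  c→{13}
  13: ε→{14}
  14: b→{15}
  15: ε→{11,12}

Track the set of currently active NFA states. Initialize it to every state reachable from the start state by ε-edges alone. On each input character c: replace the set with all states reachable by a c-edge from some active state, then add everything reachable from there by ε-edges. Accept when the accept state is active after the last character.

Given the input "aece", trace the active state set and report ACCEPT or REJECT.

S₀ = ε-closure({0}) = {0,1,2,3,4,5,6,10,11,12}
'a' @ 1: {7,8,13,14}
'e' @ 2: {}  — state set empty
rest 'ce' ignored (set empty)
after full input: {}  (accept=1 not in)

Answer: REJECT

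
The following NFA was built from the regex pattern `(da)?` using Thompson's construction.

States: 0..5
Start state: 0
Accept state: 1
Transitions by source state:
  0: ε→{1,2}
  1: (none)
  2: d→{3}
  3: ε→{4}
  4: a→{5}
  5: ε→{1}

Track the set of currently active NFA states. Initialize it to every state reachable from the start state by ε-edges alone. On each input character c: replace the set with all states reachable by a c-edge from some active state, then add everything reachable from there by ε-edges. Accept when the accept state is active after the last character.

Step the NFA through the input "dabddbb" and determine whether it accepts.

S₀ = ε-closure({0}) = {0,1,2}
'd' @ 1: {3,4}
'a' @ 2: {1,5}  ✓accept
'b' @ 3: {}  — state set empty
rest 'ddbb' ignored (set empty)
end set {} — state 1 not in

Answer: REJECT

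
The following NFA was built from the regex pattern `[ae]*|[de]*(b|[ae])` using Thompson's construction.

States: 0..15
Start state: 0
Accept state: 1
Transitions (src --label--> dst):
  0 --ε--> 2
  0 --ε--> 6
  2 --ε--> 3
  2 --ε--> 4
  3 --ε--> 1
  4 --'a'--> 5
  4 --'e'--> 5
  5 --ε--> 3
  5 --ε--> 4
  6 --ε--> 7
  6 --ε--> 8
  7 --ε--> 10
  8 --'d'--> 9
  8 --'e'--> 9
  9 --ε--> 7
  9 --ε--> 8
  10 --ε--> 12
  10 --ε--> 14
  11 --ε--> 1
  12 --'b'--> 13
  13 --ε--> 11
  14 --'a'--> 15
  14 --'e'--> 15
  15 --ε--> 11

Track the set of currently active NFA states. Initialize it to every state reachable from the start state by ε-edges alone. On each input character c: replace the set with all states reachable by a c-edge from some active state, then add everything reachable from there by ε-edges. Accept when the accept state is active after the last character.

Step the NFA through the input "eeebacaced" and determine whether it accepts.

initial (ε-close {0}): {0,1,2,3,4,6,7,8,10,12,14}
'e' @ 1: {1,3,4,5,7,8,9,10,11,12,14,15}  [accepting]
'e' @ 2: {1,3,4,5,7,8,9,10,11,12,14,15}  [accepting]
'e' @ 3: {1,3,4,5,7,8,9,10,11,12,14,15}  [accepting]
'b' @ 4: {1,11,13}  [accepting]
'a' @ 5: {}  — state set empty
rest 'caced' ignored (set empty)
end set {} — state 1 not in

Answer: REJECT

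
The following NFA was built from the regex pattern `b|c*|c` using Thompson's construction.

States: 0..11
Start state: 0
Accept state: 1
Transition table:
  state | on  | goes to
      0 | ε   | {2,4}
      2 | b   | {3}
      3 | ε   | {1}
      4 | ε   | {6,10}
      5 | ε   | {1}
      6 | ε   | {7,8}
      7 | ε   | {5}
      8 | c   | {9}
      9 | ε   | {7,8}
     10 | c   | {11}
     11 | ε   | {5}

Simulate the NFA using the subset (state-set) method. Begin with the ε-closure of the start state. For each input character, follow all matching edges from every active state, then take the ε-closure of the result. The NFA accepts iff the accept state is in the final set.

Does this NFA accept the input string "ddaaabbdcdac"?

initial (ε-close {0}): {0,1,2,4,5,6,7,8,10}
'd' @ 1: {}  — state set empty
rest 'daaabbdcdac' ignored (set empty)
after full input: {}  (accept=1 not in)

Answer: REJECT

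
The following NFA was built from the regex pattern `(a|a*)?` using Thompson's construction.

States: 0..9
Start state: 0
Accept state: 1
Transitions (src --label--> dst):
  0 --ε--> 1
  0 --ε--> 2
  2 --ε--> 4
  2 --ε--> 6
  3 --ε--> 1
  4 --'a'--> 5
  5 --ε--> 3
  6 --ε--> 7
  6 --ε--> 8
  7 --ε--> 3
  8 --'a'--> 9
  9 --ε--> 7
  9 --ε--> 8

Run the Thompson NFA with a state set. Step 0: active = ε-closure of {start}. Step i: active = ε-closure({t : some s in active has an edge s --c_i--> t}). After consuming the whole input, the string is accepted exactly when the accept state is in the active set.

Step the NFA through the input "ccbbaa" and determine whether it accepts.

start: ε-closure({0}) = {0,1,2,3,4,6,7,8}
'c' @ 1: {}  — state set empty
rest 'cbbaa' ignored (set empty)
end set {} — state 1 not in

Answer: REJECT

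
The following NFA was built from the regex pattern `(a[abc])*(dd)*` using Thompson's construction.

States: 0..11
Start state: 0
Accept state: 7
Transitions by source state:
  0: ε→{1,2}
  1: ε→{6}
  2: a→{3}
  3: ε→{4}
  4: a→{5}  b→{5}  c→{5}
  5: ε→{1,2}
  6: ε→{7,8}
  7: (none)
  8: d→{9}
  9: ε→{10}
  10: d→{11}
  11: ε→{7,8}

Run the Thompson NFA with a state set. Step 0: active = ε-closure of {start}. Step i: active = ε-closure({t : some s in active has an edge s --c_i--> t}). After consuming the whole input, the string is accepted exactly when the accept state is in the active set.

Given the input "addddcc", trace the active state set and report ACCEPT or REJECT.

Answer: REJECT

Trace:
start: ε-closure({0}) = {0,1,2,6,7,8}
'a' @ 1: {3,4}
'd' @ 2: {}  — no active states
rest 'dddcc' ignored (set empty)
final: {}; accept 7 not in set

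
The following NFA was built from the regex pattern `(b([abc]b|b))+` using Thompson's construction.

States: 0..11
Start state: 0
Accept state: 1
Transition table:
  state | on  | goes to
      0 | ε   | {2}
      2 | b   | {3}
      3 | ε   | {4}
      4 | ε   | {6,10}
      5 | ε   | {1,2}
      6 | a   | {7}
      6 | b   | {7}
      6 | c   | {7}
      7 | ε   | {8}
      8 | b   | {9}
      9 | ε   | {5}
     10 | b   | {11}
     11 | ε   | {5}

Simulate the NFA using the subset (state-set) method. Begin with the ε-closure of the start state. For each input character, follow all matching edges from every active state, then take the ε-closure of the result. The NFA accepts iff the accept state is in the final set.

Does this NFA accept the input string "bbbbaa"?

start: ε-closure({0}) = {0,2}
'b' @ 1: {3,4,6,10}
'b' @ 2: {1,2,5,7,8,11}  ✓accept
'b' @ 3: {1,2,3,4,5,6,9,10}  ✓accept
'b' @ 4: {1,2,3,4,5,6,7,8,10,11}  ✓accept
'a' @ 5: {7,8}
'a' @ 6: {}  — state set empty
end set {} — state 1 not in

Answer: REJECT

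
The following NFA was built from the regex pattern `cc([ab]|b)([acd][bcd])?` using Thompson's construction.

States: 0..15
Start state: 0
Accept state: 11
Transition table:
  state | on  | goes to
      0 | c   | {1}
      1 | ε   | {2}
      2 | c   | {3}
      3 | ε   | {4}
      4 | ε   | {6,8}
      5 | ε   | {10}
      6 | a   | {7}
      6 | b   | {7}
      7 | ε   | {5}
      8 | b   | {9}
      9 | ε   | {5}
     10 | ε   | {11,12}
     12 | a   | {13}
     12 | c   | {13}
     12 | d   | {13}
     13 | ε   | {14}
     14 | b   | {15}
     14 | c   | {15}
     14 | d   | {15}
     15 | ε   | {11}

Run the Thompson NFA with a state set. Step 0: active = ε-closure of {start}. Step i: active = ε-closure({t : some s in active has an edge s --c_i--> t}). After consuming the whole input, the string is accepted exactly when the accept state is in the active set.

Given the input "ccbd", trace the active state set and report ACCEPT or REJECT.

initial (ε-close {0}): {0}
'c' @ 1: {1,2}
'c' @ 2: {3,4,6,8}
'b' @ 3: {5,7,9,10,11,12}  [accepting]
'd' @ 4: {13,14}
end set {13,14} — state 11 not in

Answer: REJECT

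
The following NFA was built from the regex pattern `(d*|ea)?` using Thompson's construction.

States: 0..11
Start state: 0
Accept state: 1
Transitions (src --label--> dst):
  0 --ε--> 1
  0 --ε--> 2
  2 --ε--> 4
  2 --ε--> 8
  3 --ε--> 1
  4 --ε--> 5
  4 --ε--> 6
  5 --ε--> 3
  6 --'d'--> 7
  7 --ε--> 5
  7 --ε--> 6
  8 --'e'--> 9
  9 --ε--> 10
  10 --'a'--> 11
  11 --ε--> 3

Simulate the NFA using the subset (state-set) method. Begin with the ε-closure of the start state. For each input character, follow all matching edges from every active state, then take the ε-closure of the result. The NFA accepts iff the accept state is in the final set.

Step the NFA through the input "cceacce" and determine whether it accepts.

Answer: REJECT

Derivation:
S₀ = ε-closure({0}) = {0,1,2,3,4,5,6,8}
'c' @ 1: {}  — state set empty
rest 'ceacce' ignored (set empty)
end set {} — state 1 not in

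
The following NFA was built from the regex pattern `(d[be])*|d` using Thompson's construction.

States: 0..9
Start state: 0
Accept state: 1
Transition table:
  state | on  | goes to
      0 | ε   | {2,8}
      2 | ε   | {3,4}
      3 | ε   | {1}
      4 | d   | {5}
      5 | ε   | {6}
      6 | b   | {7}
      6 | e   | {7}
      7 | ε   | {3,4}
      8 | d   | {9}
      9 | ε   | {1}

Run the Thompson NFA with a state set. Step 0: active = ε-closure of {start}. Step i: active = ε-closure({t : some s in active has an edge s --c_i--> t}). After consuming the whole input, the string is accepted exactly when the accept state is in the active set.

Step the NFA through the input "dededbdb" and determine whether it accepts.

Answer: ACCEPT

Steps:
start: ε-closure({0}) = {0,1,2,3,4,8}
'd' @ 1: {1,5,6,9}  [accepting]
'e' @ 2: {1,3,4,7}  [accepting]
'd' @ 3: {5,6}
'e' @ 4: {1,3,4,7}  [accepting]
'd' @ 5: {5,6}
'b' @ 6: {1,3,4,7}  [accepting]
'd' @ 7: {5,6}
'b' @ 8: {1,3,4,7}  [accepting]
after full input: {1,3,4,7}  (accept=1 in)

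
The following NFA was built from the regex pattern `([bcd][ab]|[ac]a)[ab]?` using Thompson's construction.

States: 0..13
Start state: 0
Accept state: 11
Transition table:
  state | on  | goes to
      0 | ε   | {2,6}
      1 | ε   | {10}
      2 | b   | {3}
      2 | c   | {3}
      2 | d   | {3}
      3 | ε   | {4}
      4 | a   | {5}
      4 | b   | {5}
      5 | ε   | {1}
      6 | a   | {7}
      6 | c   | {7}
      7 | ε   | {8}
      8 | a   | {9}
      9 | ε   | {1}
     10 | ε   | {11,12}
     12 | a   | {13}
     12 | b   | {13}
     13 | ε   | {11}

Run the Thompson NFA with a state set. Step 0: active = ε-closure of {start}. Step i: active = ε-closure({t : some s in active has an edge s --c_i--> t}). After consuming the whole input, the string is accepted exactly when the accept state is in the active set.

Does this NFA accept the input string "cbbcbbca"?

S₀ = ε-closure({0}) = {0,2,6}
'c' @ 1: {3,4,7,8}
'b' @ 2: {1,5,10,11,12}  ✓accept
'b' @ 3: {11,13}  ✓accept
'c' @ 4: {}  — no active states
rest 'bbca' ignored (set empty)
after full input: {}  (accept=11 not in)

Answer: REJECT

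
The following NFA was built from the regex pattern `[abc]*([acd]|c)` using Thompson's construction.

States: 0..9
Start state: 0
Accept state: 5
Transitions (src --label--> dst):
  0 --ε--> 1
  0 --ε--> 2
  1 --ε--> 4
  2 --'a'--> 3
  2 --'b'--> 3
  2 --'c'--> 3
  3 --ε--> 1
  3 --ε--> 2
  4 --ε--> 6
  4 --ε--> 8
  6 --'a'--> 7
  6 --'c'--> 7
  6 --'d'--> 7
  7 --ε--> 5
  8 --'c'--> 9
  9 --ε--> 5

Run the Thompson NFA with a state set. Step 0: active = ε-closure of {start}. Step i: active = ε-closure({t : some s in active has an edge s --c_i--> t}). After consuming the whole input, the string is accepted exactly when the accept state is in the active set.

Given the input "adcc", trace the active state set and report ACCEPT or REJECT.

Answer: REJECT

Trace:
start: ε-closure({0}) = {0,1,2,4,6,8}
'a' @ 1: {1,2,3,4,5,6,7,8}  (accept∈set)
'd' @ 2: {5,7}  (accept∈set)
'c' @ 3: {}  — dead — no transitions
rest 'c' ignored (set empty)
end set {} — state 5 not in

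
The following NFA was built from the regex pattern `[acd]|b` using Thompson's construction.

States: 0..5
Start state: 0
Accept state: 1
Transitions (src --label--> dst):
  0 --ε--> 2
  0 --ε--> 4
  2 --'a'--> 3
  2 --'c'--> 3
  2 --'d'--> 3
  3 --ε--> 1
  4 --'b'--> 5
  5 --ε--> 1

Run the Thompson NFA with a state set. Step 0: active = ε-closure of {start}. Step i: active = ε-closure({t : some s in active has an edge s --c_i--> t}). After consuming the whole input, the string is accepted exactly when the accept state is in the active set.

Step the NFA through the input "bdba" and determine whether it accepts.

initial (ε-close {0}): {0,2,4}
'b' @ 1: {1,5}  ✓accept
'd' @ 2: {}  — no active states
rest 'ba' ignored (set empty)
after full input: {}  (accept=1 not in)

Answer: REJECT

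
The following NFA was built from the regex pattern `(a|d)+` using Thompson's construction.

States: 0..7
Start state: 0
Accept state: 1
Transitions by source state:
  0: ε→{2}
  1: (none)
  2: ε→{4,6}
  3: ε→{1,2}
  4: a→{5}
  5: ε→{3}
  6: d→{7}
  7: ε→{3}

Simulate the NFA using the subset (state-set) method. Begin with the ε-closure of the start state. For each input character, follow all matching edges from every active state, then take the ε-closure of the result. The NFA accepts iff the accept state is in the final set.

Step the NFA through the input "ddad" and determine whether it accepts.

S₀ = ε-closure({0}) = {0,2,4,6}
'd' @ 1: {1,2,3,4,6,7}  (accept∈set)
'd' @ 2: {1,2,3,4,6,7}  (accept∈set)
'a' @ 3: {1,2,3,4,5,6}  (accept∈set)
'd' @ 4: {1,2,3,4,6,7}  (accept∈set)
after full input: {1,2,3,4,6,7}  (accept=1 in)

Answer: ACCEPT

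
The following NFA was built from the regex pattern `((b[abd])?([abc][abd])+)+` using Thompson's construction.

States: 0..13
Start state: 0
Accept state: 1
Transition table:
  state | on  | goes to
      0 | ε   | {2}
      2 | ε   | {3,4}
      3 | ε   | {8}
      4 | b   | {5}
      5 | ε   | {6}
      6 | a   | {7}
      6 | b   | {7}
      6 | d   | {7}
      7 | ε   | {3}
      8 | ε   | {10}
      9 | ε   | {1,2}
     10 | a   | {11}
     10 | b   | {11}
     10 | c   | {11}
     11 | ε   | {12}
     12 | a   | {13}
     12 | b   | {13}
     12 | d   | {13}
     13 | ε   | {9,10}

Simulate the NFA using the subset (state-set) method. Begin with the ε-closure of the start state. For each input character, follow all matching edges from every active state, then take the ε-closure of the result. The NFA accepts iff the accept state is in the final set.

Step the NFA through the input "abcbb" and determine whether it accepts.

Answer: REJECT

Derivation:
initial (ε-close {0}): {0,2,3,4,8,10}
'a' @ 1: {11,12}
'b' @ 2: {1,2,3,4,8,9,10,13}  [accepting]
'c' @ 3: {11,12}
'b' @ 4: {1,2,3,4,8,9,10,13}  [accepting]
'b' @ 5: {5,6,11,12}
end set {5,6,11,12} — state 1 not in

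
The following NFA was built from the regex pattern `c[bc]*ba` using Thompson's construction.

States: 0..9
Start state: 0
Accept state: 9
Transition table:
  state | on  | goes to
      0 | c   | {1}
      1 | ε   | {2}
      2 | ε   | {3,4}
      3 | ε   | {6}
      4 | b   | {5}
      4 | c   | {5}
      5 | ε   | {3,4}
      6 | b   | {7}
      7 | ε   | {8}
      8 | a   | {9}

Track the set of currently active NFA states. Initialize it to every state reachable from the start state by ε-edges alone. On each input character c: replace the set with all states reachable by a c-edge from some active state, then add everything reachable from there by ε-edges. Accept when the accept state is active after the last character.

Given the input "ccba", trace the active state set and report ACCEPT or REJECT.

Answer: ACCEPT

Trace:
initial (ε-close {0}): {0}
'c' @ 1: {1,2,3,4,6}
'c' @ 2: {3,4,5,6}
'b' @ 3: {3,4,5,6,7,8}
'a' @ 4: {9}  ✓accept
after full input: {9}  (accept=9 in)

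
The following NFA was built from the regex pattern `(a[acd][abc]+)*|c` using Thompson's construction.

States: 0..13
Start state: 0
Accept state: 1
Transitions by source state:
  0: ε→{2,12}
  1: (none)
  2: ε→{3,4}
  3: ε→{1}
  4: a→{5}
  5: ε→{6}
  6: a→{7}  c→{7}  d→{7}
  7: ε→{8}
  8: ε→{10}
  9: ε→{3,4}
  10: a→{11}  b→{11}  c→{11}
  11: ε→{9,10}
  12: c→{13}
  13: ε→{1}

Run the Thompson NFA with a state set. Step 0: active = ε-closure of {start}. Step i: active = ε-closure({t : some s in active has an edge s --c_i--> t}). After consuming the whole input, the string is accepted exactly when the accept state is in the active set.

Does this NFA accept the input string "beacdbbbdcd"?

S₀ = ε-closure({0}) = {0,1,2,3,4,12}
'b' @ 1: {}  — dead — no transitions
rest 'eacdbbbdcd' ignored (set empty)
final: {}; accept 1 not in set

Answer: REJECT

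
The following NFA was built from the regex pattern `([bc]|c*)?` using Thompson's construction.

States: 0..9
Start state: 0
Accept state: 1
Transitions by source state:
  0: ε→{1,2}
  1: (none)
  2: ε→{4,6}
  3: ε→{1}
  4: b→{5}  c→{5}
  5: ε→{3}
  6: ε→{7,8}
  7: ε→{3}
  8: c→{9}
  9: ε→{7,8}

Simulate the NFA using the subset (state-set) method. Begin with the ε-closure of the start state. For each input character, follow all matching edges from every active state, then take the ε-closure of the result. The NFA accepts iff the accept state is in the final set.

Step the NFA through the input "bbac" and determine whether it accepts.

start: ε-closure({0}) = {0,1,2,3,4,6,7,8}
'b' @ 1: {1,3,5}  ✓accept
'b' @ 2: {}  — state set empty
rest 'ac' ignored (set empty)
final: {}; accept 1 not in set

Answer: REJECT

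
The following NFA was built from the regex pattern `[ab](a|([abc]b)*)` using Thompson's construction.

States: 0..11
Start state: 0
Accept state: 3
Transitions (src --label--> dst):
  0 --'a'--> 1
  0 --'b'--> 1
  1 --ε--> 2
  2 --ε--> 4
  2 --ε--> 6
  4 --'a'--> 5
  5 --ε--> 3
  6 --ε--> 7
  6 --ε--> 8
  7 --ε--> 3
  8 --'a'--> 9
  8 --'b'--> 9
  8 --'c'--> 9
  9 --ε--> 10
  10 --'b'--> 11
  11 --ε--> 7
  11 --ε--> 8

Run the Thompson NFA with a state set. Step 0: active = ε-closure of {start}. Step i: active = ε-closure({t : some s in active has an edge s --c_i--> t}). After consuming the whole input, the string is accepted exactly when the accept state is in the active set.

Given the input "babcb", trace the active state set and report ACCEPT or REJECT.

Answer: ACCEPT

Derivation:
S₀ = ε-closure({0}) = {0}
'b' @ 1: {1,2,3,4,6,7,8}  ✓accept
'a' @ 2: {3,5,9,10}  ✓accept
'b' @ 3: {3,7,8,11}  ✓accept
'c' @ 4: {9,10}
'b' @ 5: {3,7,8,11}  ✓accept
end set {3,7,8,11} — state 3 in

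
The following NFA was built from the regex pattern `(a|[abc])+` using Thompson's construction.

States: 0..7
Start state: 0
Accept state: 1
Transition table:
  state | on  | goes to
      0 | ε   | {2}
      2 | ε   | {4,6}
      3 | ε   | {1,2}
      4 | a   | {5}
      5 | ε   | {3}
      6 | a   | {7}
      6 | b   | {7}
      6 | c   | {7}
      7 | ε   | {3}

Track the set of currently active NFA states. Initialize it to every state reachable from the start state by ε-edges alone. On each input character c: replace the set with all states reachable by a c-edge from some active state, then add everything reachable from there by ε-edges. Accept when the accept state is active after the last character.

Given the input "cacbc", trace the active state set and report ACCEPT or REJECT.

start: ε-closure({0}) = {0,2,4,6}
'c' @ 1: {1,2,3,4,6,7}  ✓accept
'a' @ 2: {1,2,3,4,5,6,7}  ✓accept
'c' @ 3: {1,2,3,4,6,7}  ✓accept
'b' @ 4: {1,2,3,4,6,7}  ✓accept
'c' @ 5: {1,2,3,4,6,7}  ✓accept
after full input: {1,2,3,4,6,7}  (accept=1 in)

Answer: ACCEPT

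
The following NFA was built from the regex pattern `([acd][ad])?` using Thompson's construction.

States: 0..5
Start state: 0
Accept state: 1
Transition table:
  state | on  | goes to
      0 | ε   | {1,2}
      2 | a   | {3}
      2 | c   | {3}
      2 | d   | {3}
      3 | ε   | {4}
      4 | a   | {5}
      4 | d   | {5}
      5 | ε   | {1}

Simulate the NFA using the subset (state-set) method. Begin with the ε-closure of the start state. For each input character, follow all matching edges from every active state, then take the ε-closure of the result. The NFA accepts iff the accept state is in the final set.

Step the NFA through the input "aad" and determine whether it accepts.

Answer: REJECT

Derivation:
initial (ε-close {0}): {0,1,2}
'a' @ 1: {3,4}
'a' @ 2: {1,5}  ✓accept
'd' @ 3: {}  — no active states
end set {} — state 1 not in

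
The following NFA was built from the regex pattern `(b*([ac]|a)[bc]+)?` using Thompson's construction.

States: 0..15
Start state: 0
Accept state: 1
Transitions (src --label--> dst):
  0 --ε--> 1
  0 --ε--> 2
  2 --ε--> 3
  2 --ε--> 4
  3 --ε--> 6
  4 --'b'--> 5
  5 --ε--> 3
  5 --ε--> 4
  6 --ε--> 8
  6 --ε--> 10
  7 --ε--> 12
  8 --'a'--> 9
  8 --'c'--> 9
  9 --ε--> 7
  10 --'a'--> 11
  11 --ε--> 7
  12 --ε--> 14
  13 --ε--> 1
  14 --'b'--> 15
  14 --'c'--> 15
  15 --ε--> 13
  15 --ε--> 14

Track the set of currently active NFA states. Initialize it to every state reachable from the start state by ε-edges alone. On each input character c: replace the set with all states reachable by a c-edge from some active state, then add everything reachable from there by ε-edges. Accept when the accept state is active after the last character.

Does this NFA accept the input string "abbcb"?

Answer: ACCEPT

Derivation:
S₀ = ε-closure({0}) = {0,1,2,3,4,6,8,10}
'a' @ 1: {7,9,11,12,14}
'b' @ 2: {1,13,14,15}  (accept∈set)
'b' @ 3: {1,13,14,15}  (accept∈set)
'c' @ 4: {1,13,14,15}  (accept∈set)
'b' @ 5: {1,13,14,15}  (accept∈set)
after full input: {1,13,14,15}  (accept=1 in)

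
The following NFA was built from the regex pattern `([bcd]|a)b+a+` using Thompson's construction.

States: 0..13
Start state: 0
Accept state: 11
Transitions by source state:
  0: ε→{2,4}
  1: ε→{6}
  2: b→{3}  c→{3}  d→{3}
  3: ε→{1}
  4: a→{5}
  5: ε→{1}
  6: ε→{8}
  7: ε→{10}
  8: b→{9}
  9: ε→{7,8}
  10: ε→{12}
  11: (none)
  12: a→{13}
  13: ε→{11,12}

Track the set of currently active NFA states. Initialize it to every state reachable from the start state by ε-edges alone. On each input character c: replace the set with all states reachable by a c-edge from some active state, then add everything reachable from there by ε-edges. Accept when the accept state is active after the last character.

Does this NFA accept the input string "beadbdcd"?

Answer: REJECT

Steps:
initial (ε-close {0}): {0,2,4}
'b' @ 1: {1,3,6,8}
'e' @ 2: {}  — no active states
rest 'adbdcd' ignored (set empty)
final: {}; accept 11 not in set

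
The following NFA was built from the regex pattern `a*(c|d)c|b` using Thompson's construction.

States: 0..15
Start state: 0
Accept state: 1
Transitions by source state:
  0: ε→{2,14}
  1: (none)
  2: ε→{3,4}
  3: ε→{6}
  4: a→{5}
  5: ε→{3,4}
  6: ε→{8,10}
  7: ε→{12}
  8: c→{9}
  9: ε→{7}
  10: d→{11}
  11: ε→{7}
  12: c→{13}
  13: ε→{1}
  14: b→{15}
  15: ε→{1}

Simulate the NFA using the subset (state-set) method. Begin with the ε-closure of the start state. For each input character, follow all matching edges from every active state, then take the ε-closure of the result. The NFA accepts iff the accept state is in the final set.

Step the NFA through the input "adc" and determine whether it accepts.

Answer: ACCEPT

Steps:
initial (ε-close {0}): {0,2,3,4,6,8,10,14}
'a' @ 1: {3,4,5,6,8,10}
'd' @ 2: {7,11,12}
'c' @ 3: {1,13}  (accept∈set)
final: {1,13}; accept 1 in set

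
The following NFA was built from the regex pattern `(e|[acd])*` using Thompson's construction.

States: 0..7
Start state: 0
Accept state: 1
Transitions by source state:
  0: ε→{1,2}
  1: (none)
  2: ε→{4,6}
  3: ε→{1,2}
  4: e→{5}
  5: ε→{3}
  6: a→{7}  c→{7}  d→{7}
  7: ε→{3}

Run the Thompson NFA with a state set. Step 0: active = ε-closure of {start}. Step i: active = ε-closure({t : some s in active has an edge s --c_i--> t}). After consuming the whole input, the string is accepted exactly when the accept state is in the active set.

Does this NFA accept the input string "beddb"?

Answer: REJECT

Steps:
initial (ε-close {0}): {0,1,2,4,6}
'b' @ 1: {}  — dead — no transitions
rest 'eddb' ignored (set empty)
end set {} — state 1 not in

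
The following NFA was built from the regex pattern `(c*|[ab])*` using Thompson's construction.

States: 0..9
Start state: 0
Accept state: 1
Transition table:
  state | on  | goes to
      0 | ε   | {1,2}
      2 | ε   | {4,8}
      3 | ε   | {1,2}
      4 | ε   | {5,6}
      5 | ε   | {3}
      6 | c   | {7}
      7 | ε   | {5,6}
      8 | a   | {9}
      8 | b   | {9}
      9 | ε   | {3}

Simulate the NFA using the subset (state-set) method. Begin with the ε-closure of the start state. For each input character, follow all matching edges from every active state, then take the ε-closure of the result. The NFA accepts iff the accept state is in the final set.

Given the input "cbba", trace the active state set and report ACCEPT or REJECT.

start: ε-closure({0}) = {0,1,2,3,4,5,6,8}
'c' @ 1: {1,2,3,4,5,6,7,8}  ✓accept
'b' @ 2: {1,2,3,4,5,6,8,9}  ✓accept
'b' @ 3: {1,2,3,4,5,6,8,9}  ✓accept
'a' @ 4: {1,2,3,4,5,6,8,9}  ✓accept
end set {1,2,3,4,5,6,8,9} — state 1 in

Answer: ACCEPT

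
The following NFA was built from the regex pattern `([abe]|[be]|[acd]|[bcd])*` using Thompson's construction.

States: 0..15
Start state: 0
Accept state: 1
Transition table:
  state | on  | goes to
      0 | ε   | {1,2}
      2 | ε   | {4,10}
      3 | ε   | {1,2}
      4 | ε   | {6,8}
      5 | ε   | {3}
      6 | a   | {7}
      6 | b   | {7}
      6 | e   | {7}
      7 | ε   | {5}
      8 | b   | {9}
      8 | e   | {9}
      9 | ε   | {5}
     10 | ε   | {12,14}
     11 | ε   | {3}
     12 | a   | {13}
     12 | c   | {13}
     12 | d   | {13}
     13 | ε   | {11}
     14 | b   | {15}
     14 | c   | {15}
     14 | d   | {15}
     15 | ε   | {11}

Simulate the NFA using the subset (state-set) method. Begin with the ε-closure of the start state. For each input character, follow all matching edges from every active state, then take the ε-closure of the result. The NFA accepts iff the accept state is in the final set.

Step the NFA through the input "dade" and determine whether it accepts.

initial (ε-close {0}): {0,1,2,4,6,8,10,12,14}
'd' @ 1: {1,2,3,4,6,8,10,11,12,13,14,15}  [accepting]
'a' @ 2: {1,2,3,4,5,6,7,8,10,11,12,13,14}  [accepting]
'd' @ 3: {1,2,3,4,6,8,10,11,12,13,14,15}  [accepting]
'e' @ 4: {1,2,3,4,5,6,7,8,9,10,12,14}  [accepting]
end set {1,2,3,4,5,6,7,8,9,10,12,14} — state 1 in

Answer: ACCEPT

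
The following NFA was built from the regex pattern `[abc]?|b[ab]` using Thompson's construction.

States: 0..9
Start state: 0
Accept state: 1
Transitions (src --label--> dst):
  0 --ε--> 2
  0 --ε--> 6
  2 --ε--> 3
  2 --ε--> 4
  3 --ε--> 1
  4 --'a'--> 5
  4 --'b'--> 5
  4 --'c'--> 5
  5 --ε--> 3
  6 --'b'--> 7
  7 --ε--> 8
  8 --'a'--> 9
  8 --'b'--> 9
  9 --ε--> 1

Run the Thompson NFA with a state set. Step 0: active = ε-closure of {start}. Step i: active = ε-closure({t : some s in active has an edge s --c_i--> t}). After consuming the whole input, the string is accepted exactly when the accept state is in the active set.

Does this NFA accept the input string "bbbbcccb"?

Answer: REJECT

Derivation:
initial (ε-close {0}): {0,1,2,3,4,6}
'b' @ 1: {1,3,5,7,8}  ✓accept
'b' @ 2: {1,9}  ✓accept
'b' @ 3: {}  — dead — no transitions
rest 'bcccb' ignored (set empty)
final: {}; accept 1 not in set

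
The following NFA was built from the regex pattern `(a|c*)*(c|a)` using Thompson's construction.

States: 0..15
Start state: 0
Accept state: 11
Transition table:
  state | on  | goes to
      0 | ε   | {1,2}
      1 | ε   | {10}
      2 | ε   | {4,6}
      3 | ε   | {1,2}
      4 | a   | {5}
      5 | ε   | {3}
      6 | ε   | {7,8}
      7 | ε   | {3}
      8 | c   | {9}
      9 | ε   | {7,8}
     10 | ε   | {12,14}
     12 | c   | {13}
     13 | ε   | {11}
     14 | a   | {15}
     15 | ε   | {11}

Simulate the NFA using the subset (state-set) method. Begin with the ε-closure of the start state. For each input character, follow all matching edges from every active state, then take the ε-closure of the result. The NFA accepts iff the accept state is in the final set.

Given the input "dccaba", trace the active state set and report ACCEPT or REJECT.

Answer: REJECT

Steps:
initial (ε-close {0}): {0,1,2,3,4,6,7,8,10,12,14}
'd' @ 1: {}  — dead — no transitions
rest 'ccaba' ignored (set empty)
final: {}; accept 11 not in set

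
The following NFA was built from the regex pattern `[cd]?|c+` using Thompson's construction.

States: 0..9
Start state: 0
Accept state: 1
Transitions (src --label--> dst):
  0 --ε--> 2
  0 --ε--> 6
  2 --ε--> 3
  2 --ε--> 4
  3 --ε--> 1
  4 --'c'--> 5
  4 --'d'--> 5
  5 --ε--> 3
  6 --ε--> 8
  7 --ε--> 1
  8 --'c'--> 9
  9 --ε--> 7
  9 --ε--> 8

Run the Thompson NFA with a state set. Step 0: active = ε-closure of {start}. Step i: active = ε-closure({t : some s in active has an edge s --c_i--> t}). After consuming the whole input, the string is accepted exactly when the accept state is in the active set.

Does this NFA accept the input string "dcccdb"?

S₀ = ε-closure({0}) = {0,1,2,3,4,6,8}
'd' @ 1: {1,3,5}  ✓accept
'c' @ 2: {}  — dead — no transitions
rest 'ccdb' ignored (set empty)
end set {} — state 1 not in

Answer: REJECT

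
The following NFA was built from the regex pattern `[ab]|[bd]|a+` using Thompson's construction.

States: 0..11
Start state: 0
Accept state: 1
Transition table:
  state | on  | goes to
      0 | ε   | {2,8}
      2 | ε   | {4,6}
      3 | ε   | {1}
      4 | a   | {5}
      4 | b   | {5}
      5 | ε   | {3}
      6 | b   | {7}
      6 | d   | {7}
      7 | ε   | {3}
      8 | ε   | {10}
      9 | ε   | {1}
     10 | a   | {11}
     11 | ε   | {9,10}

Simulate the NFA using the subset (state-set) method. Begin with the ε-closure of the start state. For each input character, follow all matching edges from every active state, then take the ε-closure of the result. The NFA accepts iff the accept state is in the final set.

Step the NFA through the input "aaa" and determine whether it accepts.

S₀ = ε-closure({0}) = {0,2,4,6,8,10}
'a' @ 1: {1,3,5,9,10,11}  (accept∈set)
'a' @ 2: {1,9,10,11}  (accept∈set)
'a' @ 3: {1,9,10,11}  (accept∈set)
after full input: {1,9,10,11}  (accept=1 in)

Answer: ACCEPT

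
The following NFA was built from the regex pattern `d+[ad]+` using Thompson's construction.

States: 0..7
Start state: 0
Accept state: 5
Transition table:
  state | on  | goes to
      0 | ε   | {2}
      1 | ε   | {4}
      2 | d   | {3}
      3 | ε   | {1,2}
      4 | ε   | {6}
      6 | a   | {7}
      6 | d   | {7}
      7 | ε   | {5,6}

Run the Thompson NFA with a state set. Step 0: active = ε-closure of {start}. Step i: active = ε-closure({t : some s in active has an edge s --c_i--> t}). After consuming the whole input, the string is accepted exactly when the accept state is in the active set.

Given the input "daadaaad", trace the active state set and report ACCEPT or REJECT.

Answer: ACCEPT

Steps:
initial (ε-close {0}): {0,2}
'd' @ 1: {1,2,3,4,6}
'a' @ 2: {5,6,7}  ✓accept
'a' @ 3: {5,6,7}  ✓accept
'd' @ 4: {5,6,7}  ✓accept
'a' @ 5: {5,6,7}  ✓accept
'a' @ 6: {5,6,7}  ✓accept
'a' @ 7: {5,6,7}  ✓accept
'd' @ 8: {5,6,7}  ✓accept
final: {5,6,7}; accept 5 in set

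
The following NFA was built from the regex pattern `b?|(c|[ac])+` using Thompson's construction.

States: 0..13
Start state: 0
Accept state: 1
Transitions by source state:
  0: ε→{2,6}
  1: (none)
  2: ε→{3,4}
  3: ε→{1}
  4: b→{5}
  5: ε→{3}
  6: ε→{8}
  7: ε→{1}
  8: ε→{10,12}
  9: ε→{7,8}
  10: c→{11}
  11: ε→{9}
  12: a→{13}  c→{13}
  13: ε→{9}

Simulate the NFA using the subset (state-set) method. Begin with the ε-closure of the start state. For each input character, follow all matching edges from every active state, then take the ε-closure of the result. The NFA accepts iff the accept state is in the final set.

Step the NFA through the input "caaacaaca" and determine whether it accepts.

initial (ε-close {0}): {0,1,2,3,4,6,8,10,12}
'c' @ 1: {1,7,8,9,10,11,12,13}  [accepting]
'a' @ 2: {1,7,8,9,10,12,13}  [accepting]
'a' @ 3: {1,7,8,9,10,12,13}  [accepting]
'a' @ 4: {1,7,8,9,10,12,13}  [accepting]
'c' @ 5: {1,7,8,9,10,11,12,13}  [accepting]
'a' @ 6: {1,7,8,9,10,12,13}  [accepting]
'a' @ 7: {1,7,8,9,10,12,13}  [accepting]
'c' @ 8: {1,7,8,9,10,11,12,13}  [accepting]
'a' @ 9: {1,7,8,9,10,12,13}  [accepting]
after full input: {1,7,8,9,10,12,13}  (accept=1 in)

Answer: ACCEPT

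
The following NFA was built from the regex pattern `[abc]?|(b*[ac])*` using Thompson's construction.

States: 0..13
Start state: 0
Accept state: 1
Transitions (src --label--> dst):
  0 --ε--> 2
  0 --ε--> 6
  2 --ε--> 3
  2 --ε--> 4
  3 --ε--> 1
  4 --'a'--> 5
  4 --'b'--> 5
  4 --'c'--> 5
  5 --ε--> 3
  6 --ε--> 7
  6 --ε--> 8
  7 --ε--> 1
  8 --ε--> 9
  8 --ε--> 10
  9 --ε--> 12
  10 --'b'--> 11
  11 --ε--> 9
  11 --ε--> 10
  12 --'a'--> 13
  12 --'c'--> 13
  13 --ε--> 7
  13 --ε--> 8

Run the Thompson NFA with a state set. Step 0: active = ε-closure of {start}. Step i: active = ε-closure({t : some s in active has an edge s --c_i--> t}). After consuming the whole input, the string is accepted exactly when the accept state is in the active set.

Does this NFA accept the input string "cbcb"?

initial (ε-close {0}): {0,1,2,3,4,6,7,8,9,10,12}
'c' @ 1: {1,3,5,7,8,9,10,12,13}  ✓accept
'b' @ 2: {9,10,11,12}
'c' @ 3: {1,7,8,9,10,12,13}  ✓accept
'b' @ 4: {9,10,11,12}
after full input: {9,10,11,12}  (accept=1 not in)

Answer: REJECT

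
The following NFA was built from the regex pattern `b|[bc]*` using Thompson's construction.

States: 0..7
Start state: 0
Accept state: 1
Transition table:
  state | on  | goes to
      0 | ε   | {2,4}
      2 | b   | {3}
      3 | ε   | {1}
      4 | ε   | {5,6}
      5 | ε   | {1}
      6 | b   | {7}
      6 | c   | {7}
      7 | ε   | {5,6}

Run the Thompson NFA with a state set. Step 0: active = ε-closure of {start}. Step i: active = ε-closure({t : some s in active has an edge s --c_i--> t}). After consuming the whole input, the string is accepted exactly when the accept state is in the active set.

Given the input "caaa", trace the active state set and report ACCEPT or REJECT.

initial (ε-close {0}): {0,1,2,4,5,6}
'c' @ 1: {1,5,6,7}  (accept∈set)
'a' @ 2: {}  — dead — no transitions
rest 'aa' ignored (set empty)
end set {} — state 1 not in

Answer: REJECT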